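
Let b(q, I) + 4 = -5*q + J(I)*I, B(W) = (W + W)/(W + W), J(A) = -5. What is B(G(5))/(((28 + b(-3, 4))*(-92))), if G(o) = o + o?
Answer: -1/1748 ≈ -0.00057208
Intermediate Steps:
G(o) = 2*o
B(W) = 1 (B(W) = (2*W)/((2*W)) = (2*W)*(1/(2*W)) = 1)
b(q, I) = -4 - 5*I - 5*q (b(q, I) = -4 + (-5*q - 5*I) = -4 + (-5*I - 5*q) = -4 - 5*I - 5*q)
B(G(5))/(((28 + b(-3, 4))*(-92))) = 1/((28 + (-4 - 5*4 - 5*(-3)))*(-92)) = 1/((28 + (-4 - 20 + 15))*(-92)) = 1/((28 - 9)*(-92)) = 1/(19*(-92)) = 1/(-1748) = 1*(-1/1748) = -1/1748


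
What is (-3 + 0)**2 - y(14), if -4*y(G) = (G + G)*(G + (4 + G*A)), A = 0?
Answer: 135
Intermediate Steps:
y(G) = -G*(4 + G)/2 (y(G) = -(G + G)*(G + (4 + G*0))/4 = -2*G*(G + (4 + 0))/4 = -2*G*(G + 4)/4 = -2*G*(4 + G)/4 = -G*(4 + G)/2)
(-3 + 0)**2 - y(14) = (-3 + 0)**2 - (-1)*14*(4 + 14)/2 = (-3)**2 - (-1)*14*18/2 = 9 - 1*(-126) = 9 + 126 = 135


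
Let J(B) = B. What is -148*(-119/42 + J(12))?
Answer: -4070/3 ≈ -1356.7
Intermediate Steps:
-148*(-119/42 + J(12)) = -148*(-119/42 + 12) = -148*(-119*1/42 + 12) = -148*(-17/6 + 12) = -148*55/6 = -4070/3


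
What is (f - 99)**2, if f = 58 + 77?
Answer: 1296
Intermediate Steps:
f = 135
(f - 99)**2 = (135 - 99)**2 = 36**2 = 1296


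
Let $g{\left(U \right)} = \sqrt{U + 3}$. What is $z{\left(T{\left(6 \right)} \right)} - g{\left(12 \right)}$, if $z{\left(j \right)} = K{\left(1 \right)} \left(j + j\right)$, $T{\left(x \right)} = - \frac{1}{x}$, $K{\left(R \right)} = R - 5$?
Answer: $\frac{4}{3} - \sqrt{15} \approx -2.5396$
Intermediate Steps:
$K{\left(R \right)} = -5 + R$ ($K{\left(R \right)} = R - 5 = -5 + R$)
$g{\left(U \right)} = \sqrt{3 + U}$
$z{\left(j \right)} = - 8 j$ ($z{\left(j \right)} = \left(-5 + 1\right) \left(j + j\right) = - 4 \cdot 2 j = - 8 j$)
$z{\left(T{\left(6 \right)} \right)} - g{\left(12 \right)} = - 8 \left(- \frac{1}{6}\right) - \sqrt{3 + 12} = - 8 \left(\left(-1\right) \frac{1}{6}\right) - \sqrt{15} = \left(-8\right) \left(- \frac{1}{6}\right) - \sqrt{15} = \frac{4}{3} - \sqrt{15}$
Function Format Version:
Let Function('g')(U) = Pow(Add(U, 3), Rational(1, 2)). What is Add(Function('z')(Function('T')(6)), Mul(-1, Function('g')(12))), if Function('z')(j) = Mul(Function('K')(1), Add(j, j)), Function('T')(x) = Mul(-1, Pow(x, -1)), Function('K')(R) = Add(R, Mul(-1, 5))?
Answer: Add(Rational(4, 3), Mul(-1, Pow(15, Rational(1, 2)))) ≈ -2.5396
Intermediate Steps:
Function('K')(R) = Add(-5, R) (Function('K')(R) = Add(R, -5) = Add(-5, R))
Function('g')(U) = Pow(Add(3, U), Rational(1, 2))
Function('z')(j) = Mul(-8, j) (Function('z')(j) = Mul(Add(-5, 1), Add(j, j)) = Mul(-4, Mul(2, j)) = Mul(-8, j))
Add(Function('z')(Function('T')(6)), Mul(-1, Function('g')(12))) = Add(Mul(-8, Mul(-1, Pow(6, -1))), Mul(-1, Pow(Add(3, 12), Rational(1, 2)))) = Add(Mul(-8, Mul(-1, Rational(1, 6))), Mul(-1, Pow(15, Rational(1, 2)))) = Add(Mul(-8, Rational(-1, 6)), Mul(-1, Pow(15, Rational(1, 2)))) = Add(Rational(4, 3), Mul(-1, Pow(15, Rational(1, 2))))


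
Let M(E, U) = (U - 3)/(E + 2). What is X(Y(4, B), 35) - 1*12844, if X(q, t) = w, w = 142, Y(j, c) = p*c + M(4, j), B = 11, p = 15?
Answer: -12702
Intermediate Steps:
M(E, U) = (-3 + U)/(2 + E)
Y(j, c) = -½ + 15*c + j/6 (Y(j, c) = 15*c + (-3 + j)/(2 + 4) = 15*c + (-3 + j)/6 = 15*c + (-½ + j/6) = -½ + 15*c + j/6)
X(q, t) = 142
X(Y(4, B), 35) - 1*12844 = 142 - 1*12844 = 142 - 12844 = -12702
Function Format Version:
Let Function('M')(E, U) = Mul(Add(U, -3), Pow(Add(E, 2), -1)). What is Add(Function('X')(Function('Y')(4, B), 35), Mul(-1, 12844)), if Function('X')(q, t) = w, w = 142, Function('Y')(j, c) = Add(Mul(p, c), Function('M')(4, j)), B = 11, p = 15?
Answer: -12702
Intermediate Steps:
Function('M')(E, U) = Mul(Pow(Add(2, E), -1), Add(-3, U)) (Function('M')(E, U) = Mul(Add(-3, U), Pow(Add(2, E), -1)) = Mul(Pow(Add(2, E), -1), Add(-3, U)))
Function('Y')(j, c) = Add(Rational(-1, 2), Mul(15, c), Mul(Rational(1, 6), j)) (Function('Y')(j, c) = Add(Mul(15, c), Mul(Pow(Add(2, 4), -1), Add(-3, j))) = Add(Mul(15, c), Mul(Pow(6, -1), Add(-3, j))) = Add(Mul(15, c), Mul(Rational(1, 6), Add(-3, j))) = Add(Mul(15, c), Add(Rational(-1, 2), Mul(Rational(1, 6), j))) = Add(Rational(-1, 2), Mul(15, c), Mul(Rational(1, 6), j)))
Function('X')(q, t) = 142
Add(Function('X')(Function('Y')(4, B), 35), Mul(-1, 12844)) = Add(142, Mul(-1, 12844)) = Add(142, -12844) = -12702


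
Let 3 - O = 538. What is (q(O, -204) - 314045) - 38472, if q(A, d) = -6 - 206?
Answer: -352729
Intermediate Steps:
O = -535 (O = 3 - 1*538 = 3 - 538 = -535)
q(A, d) = -212
(q(O, -204) - 314045) - 38472 = (-212 - 314045) - 38472 = -314257 - 38472 = -352729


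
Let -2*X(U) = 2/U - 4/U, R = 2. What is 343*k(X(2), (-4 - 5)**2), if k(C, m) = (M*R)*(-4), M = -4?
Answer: 10976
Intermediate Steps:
X(U) = 1/U (X(U) = -(2/U - 4/U)/2 = -(-1)/U = 1/U)
k(C, m) = 32 (k(C, m) = -4*2*(-4) = -8*(-4) = 32)
343*k(X(2), (-4 - 5)**2) = 343*32 = 10976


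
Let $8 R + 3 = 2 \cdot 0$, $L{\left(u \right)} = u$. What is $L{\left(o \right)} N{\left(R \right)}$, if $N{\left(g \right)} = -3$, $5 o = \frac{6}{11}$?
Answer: $- \frac{18}{55} \approx -0.32727$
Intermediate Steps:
$o = \frac{6}{55}$ ($o = \frac{6 \cdot \frac{1}{11}}{5} = \frac{1}{5} \cdot \frac{6}{11} = \frac{6}{55} \approx 0.10909$)
$R = - \frac{3}{8}$ ($R = - \frac{3}{8} + \frac{2 \cdot 0}{8} = - \frac{3}{8} + \frac{1}{8} \cdot 0 = - \frac{3}{8} + 0 = - \frac{3}{8} \approx -0.375$)
$L{\left(o \right)} N{\left(R \right)} = \frac{6}{55} \left(-3\right) = - \frac{18}{55}$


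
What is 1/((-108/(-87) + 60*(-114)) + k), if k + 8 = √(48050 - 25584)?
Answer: -2879062/19702795615 - 841*√22466/39405591230 ≈ -0.00014932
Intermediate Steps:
k = -8 + √22466 (k = -8 + √(48050 - 25584) = -8 + √22466 ≈ 141.89)
1/((-108/(-87) + 60*(-114)) + k) = 1/((-108/(-87) + 60*(-114)) + (-8 + √22466)) = 1/((-108*(-1/87) - 6840) + (-8 + √22466)) = 1/((36/29 - 6840) + (-8 + √22466)) = 1/(-198324/29 + (-8 + √22466)) = 1/(-198556/29 + √22466)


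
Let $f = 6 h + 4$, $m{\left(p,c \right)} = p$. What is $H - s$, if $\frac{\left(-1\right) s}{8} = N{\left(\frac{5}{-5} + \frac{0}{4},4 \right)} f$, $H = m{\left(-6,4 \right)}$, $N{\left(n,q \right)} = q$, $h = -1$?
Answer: $-70$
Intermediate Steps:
$f = -2$ ($f = 6 \left(-1\right) + 4 = -6 + 4 = -2$)
$H = -6$
$s = 64$ ($s = - 8 \cdot 4 \left(-2\right) = \left(-8\right) \left(-8\right) = 64$)
$H - s = -6 - 64 = -70$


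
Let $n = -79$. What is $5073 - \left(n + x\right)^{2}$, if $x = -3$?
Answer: $-1651$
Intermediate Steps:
$5073 - \left(n + x\right)^{2} = 5073 - \left(-79 - 3\right)^{2} = 5073 - \left(-82\right)^{2} = 5073 - 6724 = -1651$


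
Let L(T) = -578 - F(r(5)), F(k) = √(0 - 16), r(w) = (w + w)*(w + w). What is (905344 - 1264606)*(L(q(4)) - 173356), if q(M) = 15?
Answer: 62487876708 + 1437048*I ≈ 6.2488e+10 + 1.437e+6*I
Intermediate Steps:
r(w) = 4*w² (r(w) = (2*w)*(2*w) = 4*w²)
F(k) = 4*I (F(k) = √(-16) = 4*I)
L(T) = -578 - 4*I
(905344 - 1264606)*(L(q(4)) - 173356) = (905344 - 1264606)*((-578 - 4*I) - 173356) = -359262*(-173934 - 4*I) = 62487876708 + 1437048*I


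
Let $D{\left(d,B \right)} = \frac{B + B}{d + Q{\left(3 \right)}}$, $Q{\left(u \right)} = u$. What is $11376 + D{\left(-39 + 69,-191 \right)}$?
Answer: $\frac{375026}{33} \approx 11364.0$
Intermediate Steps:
$D{\left(d,B \right)} = \frac{2 B}{3 + d}$ ($D{\left(d,B \right)} = \frac{B + B}{d + 3} = \frac{2 B}{3 + d}$)
$11376 + D{\left(-39 + 69,-191 \right)} = 11376 + 2 \left(-191\right) \frac{1}{3 + \left(-39 + 69\right)} = 11376 + 2 \left(-191\right) \frac{1}{3 + 30} = 11376 + 2 \left(-191\right) \frac{1}{33} = 11376 - \frac{382}{33} = \frac{375026}{33}$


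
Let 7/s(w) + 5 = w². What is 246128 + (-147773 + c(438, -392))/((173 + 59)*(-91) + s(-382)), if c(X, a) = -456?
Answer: 758253864159339/3080641921 ≈ 2.4614e+5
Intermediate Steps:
s(w) = 7/(-5 + w²)
246128 + (-147773 + c(438, -392))/((173 + 59)*(-91) + s(-382)) = 246128 + (-147773 - 456)/((173 + 59)*(-91) + 7/(-5 + (-382)²)) = 246128 - 148229/(232*(-91) + 7/(-5 + 145924)) = 246128 - 148229/(-21112 + 7/145919) = 246128 - 148229/(-3080641921/145919) = 246128 - 148229*(-145919/3080641921) = 246128 + 21629427451/3080641921 = 758253864159339/3080641921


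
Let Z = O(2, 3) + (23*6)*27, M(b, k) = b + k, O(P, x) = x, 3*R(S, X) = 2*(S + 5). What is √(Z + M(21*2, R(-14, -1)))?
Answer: √3765 ≈ 61.360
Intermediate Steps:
R(S, X) = 10/3 + 2*S/3 (R(S, X) = (2*(S + 5))/3 = (2*(5 + S))/3 = (10 + 2*S)/3 = 10/3 + 2*S/3)
Z = 3729 (Z = 3 + (23*6)*27 = 3 + 138*27 = 3 + 3726 = 3729)
√(Z + M(21*2, R(-14, -1))) = √(3729 + (21*2 + (10/3 + (⅔)*(-14)))) = √(3729 + (42 + (10/3 - 28/3))) = √(3729 + (42 - 6)) = √(3729 + 36) = √3765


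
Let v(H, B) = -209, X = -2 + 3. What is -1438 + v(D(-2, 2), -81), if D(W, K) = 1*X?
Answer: -1647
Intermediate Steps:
X = 1
D(W, K) = 1 (D(W, K) = 1*1 = 1)
-1438 + v(D(-2, 2), -81) = -1438 - 209 = -1647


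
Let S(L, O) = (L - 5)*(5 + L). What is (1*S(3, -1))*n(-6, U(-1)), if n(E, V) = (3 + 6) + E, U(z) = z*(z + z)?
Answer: -48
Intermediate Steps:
U(z) = 2*z**2 (U(z) = z*(2*z) = 2*z**2)
n(E, V) = 9 + E
S(L, O) = (-5 + L)*(5 + L)
(1*S(3, -1))*n(-6, U(-1)) = (1*(-25 + 3**2))*(9 - 6) = (1*(-25 + 9))*3 = (1*(-16))*3 = -16*3 = -48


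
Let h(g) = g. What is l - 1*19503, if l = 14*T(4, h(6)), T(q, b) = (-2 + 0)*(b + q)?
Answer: -19783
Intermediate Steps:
T(q, b) = -2*b - 2*q (T(q, b) = -2*(b + q) = -2*b - 2*q)
l = -280 (l = 14*(-2*6 - 2*4) = 14*(-12 - 8) = 14*(-20) = -280)
l - 1*19503 = -280 - 1*19503 = -280 - 19503 = -19783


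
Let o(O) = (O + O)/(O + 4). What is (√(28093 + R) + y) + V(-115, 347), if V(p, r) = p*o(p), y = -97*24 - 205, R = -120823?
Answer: -307613/111 + I*√92730 ≈ -2771.3 + 304.52*I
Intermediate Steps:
y = -2533 (y = -2328 - 205 = -2533)
o(O) = 2*O/(4 + O) (o(O) = (2*O)/(4 + O) = 2*O/(4 + O))
V(p, r) = 2*p²/(4 + p) (V(p, r) = p*(2*p/(4 + p)) = 2*p²/(4 + p))
(√(28093 + R) + y) + V(-115, 347) = (√(28093 - 120823) - 2533) + 2*(-115)²/(4 - 115) = (√(-92730) - 2533) + 2*13225/(-111) = (I*√92730 - 2533) + 2*13225*(-1/111) = (-2533 + I*√92730) - 26450/111 = -307613/111 + I*√92730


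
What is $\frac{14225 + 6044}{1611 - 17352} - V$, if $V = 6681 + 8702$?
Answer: $- \frac{242164072}{15741} \approx -15384.0$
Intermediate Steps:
$V = 15383$
$\frac{14225 + 6044}{1611 - 17352} - V = \frac{14225 + 6044}{1611 - 17352} - 15383 = \frac{20269}{-15741} - 15383 = 20269 \left(- \frac{1}{15741}\right) - 15383 = - \frac{20269}{15741} - 15383 = - \frac{242164072}{15741}$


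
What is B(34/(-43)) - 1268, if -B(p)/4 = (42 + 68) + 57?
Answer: -1936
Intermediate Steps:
B(p) = -668 (B(p) = -4*((42 + 68) + 57) = -4*(110 + 57) = -4*167 = -668)
B(34/(-43)) - 1268 = -668 - 1268 = -1936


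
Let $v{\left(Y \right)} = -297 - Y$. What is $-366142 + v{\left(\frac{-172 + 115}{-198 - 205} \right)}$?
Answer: $- \frac{147674974}{403} \approx -3.6644 \cdot 10^{5}$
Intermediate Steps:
$-366142 + v{\left(\frac{-172 + 115}{-198 - 205} \right)} = -366142 - \left(297 + \frac{-172 + 115}{-198 - 205}\right) = -366142 - \left(297 - \frac{57}{-403}\right) = -366142 - \left(297 - - \frac{57}{403}\right) = -366142 - \frac{119748}{403} = - \frac{147674974}{403}$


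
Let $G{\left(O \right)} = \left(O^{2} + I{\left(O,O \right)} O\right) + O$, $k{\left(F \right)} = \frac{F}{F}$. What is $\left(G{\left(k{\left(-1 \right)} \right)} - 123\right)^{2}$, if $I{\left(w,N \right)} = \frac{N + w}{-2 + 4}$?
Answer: $14400$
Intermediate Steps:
$k{\left(F \right)} = 1$
$I{\left(w,N \right)} = \frac{N}{2} + \frac{w}{2}$ ($I{\left(w,N \right)} = \frac{N + w}{2} = \left(N + w\right) \frac{1}{2} = \frac{N}{2} + \frac{w}{2}$)
$G{\left(O \right)} = O + 2 O^{2}$ ($G{\left(O \right)} = \left(O^{2} + \left(\frac{O}{2} + \frac{O}{2}\right) O\right) + O = \left(O^{2} + O O\right) + O = \left(O^{2} + O^{2}\right) + O = 2 O^{2} + O = O + 2 O^{2}$)
$\left(G{\left(k{\left(-1 \right)} \right)} - 123\right)^{2} = \left(1 \left(1 + 2 \cdot 1\right) - 123\right)^{2} = \left(1 \left(1 + 2\right) - 123\right)^{2} = \left(1 \cdot 3 - 123\right)^{2} = \left(3 - 123\right)^{2} = \left(-120\right)^{2} = 14400$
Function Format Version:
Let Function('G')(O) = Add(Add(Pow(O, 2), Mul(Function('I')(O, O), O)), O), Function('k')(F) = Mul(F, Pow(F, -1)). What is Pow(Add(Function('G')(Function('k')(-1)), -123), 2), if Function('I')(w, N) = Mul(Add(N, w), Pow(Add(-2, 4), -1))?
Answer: 14400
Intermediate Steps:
Function('k')(F) = 1
Function('I')(w, N) = Add(Mul(Rational(1, 2), N), Mul(Rational(1, 2), w)) (Function('I')(w, N) = Mul(Add(N, w), Pow(2, -1)) = Mul(Add(N, w), Rational(1, 2)) = Add(Mul(Rational(1, 2), N), Mul(Rational(1, 2), w)))
Function('G')(O) = Add(O, Mul(2, Pow(O, 2))) (Function('G')(O) = Add(Add(Pow(O, 2), Mul(Add(Mul(Rational(1, 2), O), Mul(Rational(1, 2), O)), O)), O) = Add(Add(Pow(O, 2), Mul(O, O)), O) = Add(Add(Pow(O, 2), Pow(O, 2)), O) = Add(Mul(2, Pow(O, 2)), O) = Add(O, Mul(2, Pow(O, 2))))
Pow(Add(Function('G')(Function('k')(-1)), -123), 2) = Pow(Add(Mul(1, Add(1, Mul(2, 1))), -123), 2) = Pow(Add(Mul(1, Add(1, 2)), -123), 2) = Pow(Add(Mul(1, 3), -123), 2) = Pow(Add(3, -123), 2) = Pow(-120, 2) = 14400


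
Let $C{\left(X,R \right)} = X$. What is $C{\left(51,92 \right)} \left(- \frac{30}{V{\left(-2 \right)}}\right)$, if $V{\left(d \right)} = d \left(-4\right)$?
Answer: $- \frac{765}{4} \approx -191.25$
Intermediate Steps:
$V{\left(d \right)} = - 4 d$
$C{\left(51,92 \right)} \left(- \frac{30}{V{\left(-2 \right)}}\right) = 51 \left(- \frac{30}{\left(-4\right) \left(-2\right)}\right) = 51 \left(- \frac{30}{8}\right) = 51 \left(\left(-30\right) \frac{1}{8}\right) = 51 \left(- \frac{15}{4}\right) = - \frac{765}{4}$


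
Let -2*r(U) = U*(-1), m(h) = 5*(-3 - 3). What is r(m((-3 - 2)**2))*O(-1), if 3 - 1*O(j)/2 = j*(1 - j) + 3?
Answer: -60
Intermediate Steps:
O(j) = -2*j*(1 - j) (O(j) = 6 - 2*(j*(1 - j) + 3) = 6 - 2*(3 + j*(1 - j)) = 6 + (-6 - 2*j*(1 - j)) = -2*j*(1 - j))
m(h) = -30 (m(h) = 5*(-6) = -30)
r(U) = U/2 (r(U) = -U*(-1)/2 = -(-1)*U/2 = U/2)
r(m((-3 - 2)**2))*O(-1) = ((1/2)*(-30))*(2*(-1)*(-1 - 1)) = -30*(-1)*(-2) = -15*4 = -60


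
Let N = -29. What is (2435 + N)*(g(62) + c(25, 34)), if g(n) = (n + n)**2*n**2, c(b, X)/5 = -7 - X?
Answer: 142206964434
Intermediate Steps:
c(b, X) = -35 - 5*X (c(b, X) = 5*(-7 - X) = -35 - 5*X)
g(n) = 4*n**4 (g(n) = (2*n)**2*n**2 = (4*n**2)*n**2 = 4*n**4)
(2435 + N)*(g(62) + c(25, 34)) = (2435 - 29)*(4*62**4 + (-35 - 5*34)) = 2406*(4*14776336 + (-35 - 170)) = 2406*(59105344 - 205) = 2406*59105139 = 142206964434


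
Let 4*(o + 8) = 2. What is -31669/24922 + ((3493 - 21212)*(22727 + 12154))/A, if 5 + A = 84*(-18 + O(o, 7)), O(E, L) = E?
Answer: 15403134579415/53507534 ≈ 2.8787e+5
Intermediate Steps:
o = -15/2 (o = -8 + (¼)*2 = -8 + ½ = -15/2 ≈ -7.5000)
A = -2147 (A = -5 + 84*(-18 - 15/2) = -5 + 84*(-51/2) = -5 - 2142 = -2147)
-31669/24922 + ((3493 - 21212)*(22727 + 12154))/A = -31669/24922 + ((3493 - 21212)*(22727 + 12154))/(-2147) = -31669*1/24922 - 17719*34881*(-1/2147) = -31669/24922 - 618056439*(-1/2147) = -31669/24922 + 618056439/2147 = 15403134579415/53507534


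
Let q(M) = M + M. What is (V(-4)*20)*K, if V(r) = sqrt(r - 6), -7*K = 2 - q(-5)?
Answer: -240*I*sqrt(10)/7 ≈ -108.42*I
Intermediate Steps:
q(M) = 2*M
K = -12/7 (K = -(2 - 2*(-5))/7 = -(2 - 1*(-10))/7 = -(2 + 10)/7 = -1/7*12 = -12/7 ≈ -1.7143)
V(r) = sqrt(-6 + r)
(V(-4)*20)*K = (sqrt(-6 - 4)*20)*(-12/7) = (sqrt(-10)*20)*(-12/7) = ((I*sqrt(10))*20)*(-12/7) = (20*I*sqrt(10))*(-12/7) = -240*I*sqrt(10)/7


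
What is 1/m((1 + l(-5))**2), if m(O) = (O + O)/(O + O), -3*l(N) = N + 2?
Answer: 1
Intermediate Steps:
l(N) = -2/3 - N/3 (l(N) = -(N + 2)/3 = -(2 + N)/3 = -2/3 - N/3)
m(O) = 1 (m(O) = (2*O)/((2*O)) = (2*O)*(1/(2*O)) = 1)
1/m((1 + l(-5))**2) = 1/1 = 1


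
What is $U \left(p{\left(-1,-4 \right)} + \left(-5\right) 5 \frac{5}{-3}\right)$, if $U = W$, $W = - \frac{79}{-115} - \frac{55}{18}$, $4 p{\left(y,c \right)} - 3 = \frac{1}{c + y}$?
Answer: $- \frac{6231713}{62100} \approx -100.35$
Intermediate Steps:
$p{\left(y,c \right)} = \frac{3}{4} + \frac{1}{4 \left(c + y\right)}$
$W = - \frac{4903}{2070}$ ($W = \left(-79\right) \left(- \frac{1}{115}\right) - \frac{55}{18} = \frac{79}{115} - \frac{55}{18} = - \frac{4903}{2070} \approx -2.3686$)
$U = - \frac{4903}{2070} \approx -2.3686$
$U \left(p{\left(-1,-4 \right)} + \left(-5\right) 5 \frac{5}{-3}\right) = - \frac{4903 \left(\frac{1 + 3 \left(-4\right) + 3 \left(-1\right)}{4 \left(-4 - 1\right)} + \left(-5\right) 5 \frac{5}{-3}\right)}{2070} = - \frac{4903 \left(\frac{1 - 12 - 3}{4 \left(-5\right)} - 25 \cdot 5 \left(- \frac{1}{3}\right)\right)}{2070} = - \frac{4903 \left(\frac{1}{4} \left(- \frac{1}{5}\right) \left(-14\right) - - \frac{125}{3}\right)}{2070} = - \frac{4903 \left(\frac{7}{10} + \frac{125}{3}\right)}{2070} = \left(- \frac{4903}{2070}\right) \frac{1271}{30} = - \frac{6231713}{62100}$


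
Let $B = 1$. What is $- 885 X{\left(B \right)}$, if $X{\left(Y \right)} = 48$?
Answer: $-42480$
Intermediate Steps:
$- 885 X{\left(B \right)} = \left(-885\right) 48 = -42480$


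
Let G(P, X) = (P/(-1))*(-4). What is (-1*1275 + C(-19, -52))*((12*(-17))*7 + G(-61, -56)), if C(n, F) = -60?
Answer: 2232120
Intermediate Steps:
G(P, X) = 4*P (G(P, X) = -P*(-4) = 4*P)
(-1*1275 + C(-19, -52))*((12*(-17))*7 + G(-61, -56)) = (-1*1275 - 60)*((12*(-17))*7 + 4*(-61)) = (-1275 - 60)*(-204*7 - 244) = -1335*(-1428 - 244) = -1335*(-1672) = 2232120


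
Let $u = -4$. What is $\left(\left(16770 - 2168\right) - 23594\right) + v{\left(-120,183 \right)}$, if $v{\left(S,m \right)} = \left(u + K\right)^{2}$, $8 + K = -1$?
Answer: $-8823$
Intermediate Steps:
$K = -9$ ($K = -8 - 1 = -9$)
$v{\left(S,m \right)} = 169$ ($v{\left(S,m \right)} = \left(-4 - 9\right)^{2} = \left(-13\right)^{2} = 169$)
$\left(\left(16770 - 2168\right) - 23594\right) + v{\left(-120,183 \right)} = \left(\left(16770 - 2168\right) - 23594\right) + 169 = \left(14602 - 23594\right) + 169 = -8992 + 169 = -8823$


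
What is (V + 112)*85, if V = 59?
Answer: 14535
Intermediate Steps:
(V + 112)*85 = (59 + 112)*85 = 171*85 = 14535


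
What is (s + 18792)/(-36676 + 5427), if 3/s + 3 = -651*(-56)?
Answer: -228341593/379706599 ≈ -0.60136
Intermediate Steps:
s = 1/12151 (s = 3/(-3 - 651*(-56)) = 3/(-3 + 36456) = 3/36453 = 3*(1/36453) = 1/12151 ≈ 8.2298e-5)
(s + 18792)/(-36676 + 5427) = (1/12151 + 18792)/(-36676 + 5427) = (228341593/12151)/(-31249) = (228341593/12151)*(-1/31249) = -228341593/379706599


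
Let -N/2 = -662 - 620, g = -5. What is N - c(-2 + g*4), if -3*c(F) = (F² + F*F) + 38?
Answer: 8698/3 ≈ 2899.3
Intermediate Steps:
c(F) = -38/3 - 2*F²/3 (c(F) = -((F² + F*F) + 38)/3 = -((F² + F²) + 38)/3 = -(2*F² + 38)/3 = -(38 + 2*F²)/3 = -38/3 - 2*F²/3)
N = 2564 (N = -2*(-662 - 620) = -2*(-1282) = 2564)
N - c(-2 + g*4) = 2564 - (-38/3 - 2*(-2 - 5*4)²/3) = 2564 - (-38/3 - 2*(-2 - 20)²/3) = 2564 - (-38/3 - ⅔*(-22)²) = 2564 - (-38/3 - ⅔*484) = 2564 - (-38/3 - 968/3) = 2564 - 1*(-1006/3) = 2564 + 1006/3 = 8698/3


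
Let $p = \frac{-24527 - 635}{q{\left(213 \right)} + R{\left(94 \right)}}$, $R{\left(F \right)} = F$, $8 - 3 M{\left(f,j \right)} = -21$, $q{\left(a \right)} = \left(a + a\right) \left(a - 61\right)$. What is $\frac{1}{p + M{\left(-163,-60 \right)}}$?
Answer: $\frac{97269}{902524} \approx 0.10777$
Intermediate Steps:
$q{\left(a \right)} = 2 a \left(-61 + a\right)$
$M{\left(f,j \right)} = \frac{29}{3}$ ($M{\left(f,j \right)} = \frac{8}{3} - -7 = \frac{8}{3} + 7 = \frac{29}{3}$)
$p = - \frac{12581}{32423}$ ($p = \frac{-24527 - 635}{2 \cdot 213 \left(-61 + 213\right) + 94} = - \frac{25162}{2 \cdot 213 \cdot 152 + 94} = - \frac{25162}{64752 + 94} = - \frac{25162}{64846} = \left(-25162\right) \frac{1}{64846} = - \frac{12581}{32423} \approx -0.38803$)
$\frac{1}{p + M{\left(-163,-60 \right)}} = \frac{1}{- \frac{12581}{32423} + \frac{29}{3}} = \frac{1}{\frac{902524}{97269}} = \frac{97269}{902524}$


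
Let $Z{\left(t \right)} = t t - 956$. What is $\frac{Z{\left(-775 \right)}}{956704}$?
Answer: $\frac{85667}{136672} \approx 0.62681$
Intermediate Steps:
$Z{\left(t \right)} = -956 + t^{2}$ ($Z{\left(t \right)} = t^{2} - 956 = -956 + t^{2}$)
$\frac{Z{\left(-775 \right)}}{956704} = \frac{-956 + \left(-775\right)^{2}}{956704} = \left(-956 + 600625\right) \frac{1}{956704} = 599669 \cdot \frac{1}{956704} = \frac{85667}{136672}$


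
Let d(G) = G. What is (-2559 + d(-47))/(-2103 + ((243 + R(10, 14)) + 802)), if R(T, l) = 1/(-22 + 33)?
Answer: 28666/11637 ≈ 2.4633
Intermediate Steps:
R(T, l) = 1/11
(-2559 + d(-47))/(-2103 + ((243 + R(10, 14)) + 802)) = (-2559 - 47)/(-2103 + ((243 + 1/11) + 802)) = -2606/(-2103 + (2674/11 + 802)) = -2606/(-2103 + 11496/11) = -2606/(-11637/11) = -2606*(-11/11637) = 28666/11637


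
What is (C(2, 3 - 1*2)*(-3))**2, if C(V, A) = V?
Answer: 36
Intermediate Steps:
(C(2, 3 - 1*2)*(-3))**2 = (2*(-3))**2 = (-6)**2 = 36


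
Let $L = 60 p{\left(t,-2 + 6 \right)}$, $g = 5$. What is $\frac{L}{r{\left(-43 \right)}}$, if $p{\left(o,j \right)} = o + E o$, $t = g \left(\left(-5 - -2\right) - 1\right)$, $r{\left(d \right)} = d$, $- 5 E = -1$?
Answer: $\frac{1440}{43} \approx 33.488$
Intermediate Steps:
$E = \frac{1}{5}$ ($E = \left(- \frac{1}{5}\right) \left(-1\right) = \frac{1}{5} \approx 0.2$)
$t = -20$ ($t = 5 \left(\left(-5 - -2\right) - 1\right) = 5 \left(\left(-5 + 2\right) - 1\right) = 5 \left(-3 - 1\right) = 5 \left(-4\right) = -20$)
$p{\left(o,j \right)} = \frac{6 o}{5}$ ($p{\left(o,j \right)} = o + \frac{o}{5} = \frac{6 o}{5}$)
$L = -1440$ ($L = 60 \cdot \frac{6}{5} \left(-20\right) = 60 \left(-24\right) = -1440$)
$\frac{L}{r{\left(-43 \right)}} = - \frac{1440}{-43} = \left(-1440\right) \left(- \frac{1}{43}\right) = \frac{1440}{43}$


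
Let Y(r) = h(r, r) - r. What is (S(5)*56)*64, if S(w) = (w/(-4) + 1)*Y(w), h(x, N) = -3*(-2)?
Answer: -896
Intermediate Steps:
h(x, N) = 6
Y(r) = 6 - r
S(w) = (1 - w/4)*(6 - w) (S(w) = (w/(-4) + 1)*(6 - w) = (w*(-1/4) + 1)*(6 - w) = (-w/4 + 1)*(6 - w) = (1 - w/4)*(6 - w))
(S(5)*56)*64 = (((-6 + 5)*(-4 + 5)/4)*56)*64 = (((1/4)*(-1)*1)*56)*64 = -1/4*56*64 = -14*64 = -896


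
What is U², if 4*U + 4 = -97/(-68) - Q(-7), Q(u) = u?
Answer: 90601/73984 ≈ 1.2246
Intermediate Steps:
U = 301/272 (U = -1 + (-97/(-68) - 1*(-7))/4 = -1 + (-97*(-1/68) + 7)/4 = -1 + (97/68 + 7)/4 = -1 + (¼)*(573/68) = -1 + 573/272 = 301/272 ≈ 1.1066)
U² = (301/272)² = 90601/73984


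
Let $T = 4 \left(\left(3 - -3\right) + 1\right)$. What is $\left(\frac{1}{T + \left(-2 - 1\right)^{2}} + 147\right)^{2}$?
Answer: $\frac{29593600}{1369} \approx 21617.0$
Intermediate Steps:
$T = 28$ ($T = 4 \left(\left(3 + 3\right) + 1\right) = 4 \left(6 + 1\right) = 4 \cdot 7 = 28$)
$\left(\frac{1}{T + \left(-2 - 1\right)^{2}} + 147\right)^{2} = \left(\frac{1}{28 + \left(-2 - 1\right)^{2}} + 147\right)^{2} = \left(\frac{1}{28 + \left(-3\right)^{2}} + 147\right)^{2} = \left(\frac{1}{28 + 9} + 147\right)^{2} = \left(\frac{1}{37} + 147\right)^{2} = \left(\frac{5440}{37}\right)^{2} = \frac{29593600}{1369}$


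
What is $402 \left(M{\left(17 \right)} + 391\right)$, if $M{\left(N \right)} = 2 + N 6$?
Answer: $198990$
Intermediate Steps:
$M{\left(N \right)} = 2 + 6 N$
$402 \left(M{\left(17 \right)} + 391\right) = 402 \left(\left(2 + 6 \cdot 17\right) + 391\right) = 402 \left(\left(2 + 102\right) + 391\right) = 402 \left(104 + 391\right) = 402 \cdot 495 = 198990$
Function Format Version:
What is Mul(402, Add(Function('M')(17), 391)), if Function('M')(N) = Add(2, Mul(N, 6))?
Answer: 198990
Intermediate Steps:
Function('M')(N) = Add(2, Mul(6, N))
Mul(402, Add(Function('M')(17), 391)) = Mul(402, Add(Add(2, Mul(6, 17)), 391)) = Mul(402, Add(Add(2, 102), 391)) = Mul(402, Add(104, 391)) = Mul(402, 495) = 198990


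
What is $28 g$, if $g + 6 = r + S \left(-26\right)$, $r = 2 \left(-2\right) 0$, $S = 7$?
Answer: $-5264$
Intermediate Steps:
$r = 0$ ($r = \left(-4\right) 0 = 0$)
$g = -188$ ($g = -6 + \left(0 + 7 \left(-26\right)\right) = -6 + \left(0 - 182\right) = -6 - 182 = -188$)
$28 g = 28 \left(-188\right) = -5264$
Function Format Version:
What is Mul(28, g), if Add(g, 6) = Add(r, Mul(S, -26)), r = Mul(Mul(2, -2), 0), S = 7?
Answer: -5264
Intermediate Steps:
r = 0 (r = Mul(-4, 0) = 0)
g = -188 (g = Add(-6, Add(0, Mul(7, -26))) = Add(-6, Add(0, -182)) = Add(-6, -182) = -188)
Mul(28, g) = Mul(28, -188) = -5264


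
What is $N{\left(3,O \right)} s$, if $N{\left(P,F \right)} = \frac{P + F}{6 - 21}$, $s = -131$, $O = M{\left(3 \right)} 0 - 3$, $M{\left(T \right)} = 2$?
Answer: $0$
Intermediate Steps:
$O = -3$ ($O = 2 \cdot 0 - 3 = 0 - 3 = -3$)
$N{\left(P,F \right)} = - \frac{F}{15} - \frac{P}{15}$ ($N{\left(P,F \right)} = \frac{F + P}{6 - 21} = \frac{F + P}{-15} = \left(F + P\right) \left(- \frac{1}{15}\right) = - \frac{F}{15} - \frac{P}{15}$)
$N{\left(3,O \right)} s = \left(\left(- \frac{1}{15}\right) \left(-3\right) - \frac{1}{5}\right) \left(-131\right) = \left(\frac{1}{5} - \frac{1}{5}\right) \left(-131\right) = 0 \left(-131\right) = 0$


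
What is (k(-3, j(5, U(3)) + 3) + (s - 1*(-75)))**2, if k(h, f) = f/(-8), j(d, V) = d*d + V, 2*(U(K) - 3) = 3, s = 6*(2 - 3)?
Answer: 1079521/256 ≈ 4216.9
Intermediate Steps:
s = -6 (s = 6*(-1) = -6)
U(K) = 9/2 (U(K) = 3 + (1/2)*3 = 3 + 3/2 = 9/2)
j(d, V) = V + d**2 (j(d, V) = d**2 + V = V + d**2)
k(h, f) = -f/8 (k(h, f) = f*(-1/8) = -f/8)
(k(-3, j(5, U(3)) + 3) + (s - 1*(-75)))**2 = (-((9/2 + 5**2) + 3)/8 + (-6 - 1*(-75)))**2 = (-((9/2 + 25) + 3)/8 + (-6 + 75))**2 = (-(59/2 + 3)/8 + 69)**2 = (-1/8*65/2 + 69)**2 = (-65/16 + 69)**2 = (1039/16)**2 = 1079521/256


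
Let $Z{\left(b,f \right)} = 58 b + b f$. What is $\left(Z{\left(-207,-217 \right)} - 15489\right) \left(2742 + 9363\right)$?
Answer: $210917520$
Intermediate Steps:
$\left(Z{\left(-207,-217 \right)} - 15489\right) \left(2742 + 9363\right) = \left(- 207 \left(58 - 217\right) - 15489\right) \left(2742 + 9363\right) = \left(\left(-207\right) \left(-159\right) - 15489\right) 12105 = \left(32913 - 15489\right) 12105 = 17424 \cdot 12105 = 210917520$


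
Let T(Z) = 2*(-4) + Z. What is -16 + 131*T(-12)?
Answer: -2636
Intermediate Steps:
T(Z) = -8 + Z
-16 + 131*T(-12) = -16 + 131*(-8 - 12) = -16 + 131*(-20) = -16 - 2620 = -2636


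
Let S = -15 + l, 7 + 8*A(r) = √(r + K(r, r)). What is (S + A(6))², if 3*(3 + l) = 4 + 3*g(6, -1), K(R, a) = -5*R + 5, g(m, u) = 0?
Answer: 88535/288 - 421*I*√19/96 ≈ 307.41 - 19.116*I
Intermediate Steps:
K(R, a) = 5 - 5*R
A(r) = -7/8 + √(5 - 4*r)/8 (A(r) = -7/8 + √(r + (5 - 5*r))/8 = -7/8 + √(5 - 4*r)/8)
l = -5/3 (l = -3 + (4 + 3*0)/3 = -3 + (4 + 0)/3 = -3 + (⅓)*4 = -3 + 4/3 = -5/3 ≈ -1.6667)
S = -50/3 (S = -15 - 5/3 = -50/3 ≈ -16.667)
(S + A(6))² = (-50/3 + (-7/8 + √(5 - 4*6)/8))² = (-50/3 + (-7/8 + √(5 - 24)/8))² = (-50/3 + (-7/8 + √(-19)/8))² = (-50/3 + (-7/8 + (I*√19)/8))² = (-50/3 + (-7/8 + I*√19/8))² = (-421/24 + I*√19/8)²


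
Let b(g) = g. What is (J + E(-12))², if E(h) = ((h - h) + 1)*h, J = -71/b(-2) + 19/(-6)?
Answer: 3721/9 ≈ 413.44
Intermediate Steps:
J = 97/3 (J = -71/(-2) + 19/(-6) = -71*(-½) + 19*(-⅙) = 71/2 - 19/6 = 97/3 ≈ 32.333)
E(h) = h (E(h) = (0 + 1)*h = 1*h = h)
(J + E(-12))² = (97/3 - 12)² = (61/3)² = 3721/9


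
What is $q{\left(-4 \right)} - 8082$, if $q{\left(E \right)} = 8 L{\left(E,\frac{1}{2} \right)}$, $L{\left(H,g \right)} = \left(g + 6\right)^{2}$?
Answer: $-7744$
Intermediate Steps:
$L{\left(H,g \right)} = \left(6 + g\right)^{2}$
$q{\left(E \right)} = 338$ ($q{\left(E \right)} = 8 \left(6 + \frac{1}{2}\right)^{2} = 8 \left(\frac{13}{2}\right)^{2} = 8 \cdot \frac{169}{4} = 338$)
$q{\left(-4 \right)} - 8082 = 338 - 8082 = -7744$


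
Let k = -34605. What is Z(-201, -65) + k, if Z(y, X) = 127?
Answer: -34478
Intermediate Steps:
Z(-201, -65) + k = 127 - 34605 = -34478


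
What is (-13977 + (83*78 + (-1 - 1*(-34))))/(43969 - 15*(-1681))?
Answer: -3735/34592 ≈ -0.10797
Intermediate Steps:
(-13977 + (83*78 + (-1 - 1*(-34))))/(43969 - 15*(-1681)) = (-13977 + (6474 + (-1 + 34)))/(43969 + 25215) = (-13977 + (6474 + 33))/69184 = (-13977 + 6507)*(1/69184) = -7470*1/69184 = -3735/34592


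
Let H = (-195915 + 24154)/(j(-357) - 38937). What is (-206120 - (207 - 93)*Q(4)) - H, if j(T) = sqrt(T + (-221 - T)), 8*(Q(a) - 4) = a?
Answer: -313280952088327/1516090190 - 171761*I*sqrt(221)/1516090190 ≈ -2.0664e+5 - 0.0016842*I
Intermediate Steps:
Q(a) = 4 + a/8
j(T) = I*sqrt(221) (j(T) = sqrt(-221) = I*sqrt(221))
H = -171761/(-38937 + I*sqrt(221)) (H = (-195915 + 24154)/(I*sqrt(221) - 38937) = -171761/(-38937 + I*sqrt(221)) ≈ 4.4113 + 0.0016842*I)
(-206120 - (207 - 93)*Q(4)) - H = (-206120 - (207 - 93)*(4 + (1/8)*4)) - (6687858057/1516090190 + 171761*I*sqrt(221)/1516090190) = (-206120 - 114*(4 + 1/2)) + (-6687858057/1516090190 - 171761*I*sqrt(221)/1516090190) = (-206120 - 114*9/2) + (-6687858057/1516090190 - 171761*I*sqrt(221)/1516090190) = (-206120 - 1*513) + (-6687858057/1516090190 - 171761*I*sqrt(221)/1516090190) = (-206120 - 513) + (-6687858057/1516090190 - 171761*I*sqrt(221)/1516090190) = -206633 + (-6687858057/1516090190 - 171761*I*sqrt(221)/1516090190) = -313280952088327/1516090190 - 171761*I*sqrt(221)/1516090190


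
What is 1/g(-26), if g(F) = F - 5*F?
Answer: 1/104 ≈ 0.0096154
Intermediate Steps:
g(F) = -4*F
1/g(-26) = 1/(-4*(-26)) = 1/104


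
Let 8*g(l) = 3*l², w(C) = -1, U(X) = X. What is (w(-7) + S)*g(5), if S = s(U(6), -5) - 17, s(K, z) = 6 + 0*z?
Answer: -225/2 ≈ -112.50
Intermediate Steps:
s(K, z) = 6 (s(K, z) = 6 + 0 = 6)
g(l) = 3*l²/8 (g(l) = (3*l²)/8 = 3*l²/8)
S = -11 (S = 6 - 17 = -11)
(w(-7) + S)*g(5) = (-1 - 11)*((3/8)*5²) = -9*25/2 = -12*75/8 = -225/2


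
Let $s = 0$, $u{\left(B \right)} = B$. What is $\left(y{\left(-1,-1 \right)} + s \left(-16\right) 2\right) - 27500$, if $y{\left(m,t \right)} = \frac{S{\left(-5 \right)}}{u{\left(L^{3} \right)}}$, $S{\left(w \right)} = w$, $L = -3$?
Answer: $- \frac{742495}{27} \approx -27500.0$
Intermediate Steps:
$y{\left(m,t \right)} = \frac{5}{27}$ ($y{\left(m,t \right)} = - \frac{5}{\left(-3\right)^{3}} = - \frac{5}{-27} = \left(-5\right) \left(- \frac{1}{27}\right) = \frac{5}{27}$)
$\left(y{\left(-1,-1 \right)} + s \left(-16\right) 2\right) - 27500 = \left(\frac{5}{27} + 0 \left(-16\right) 2\right) - 27500 = \left(\frac{5}{27} + 0 \cdot 2\right) - 27500 = \left(\frac{5}{27} + 0\right) - 27500 = \frac{5}{27} - 27500 = - \frac{742495}{27}$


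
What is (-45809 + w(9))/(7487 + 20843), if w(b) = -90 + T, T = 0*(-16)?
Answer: -45899/28330 ≈ -1.6202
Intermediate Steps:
T = 0
w(b) = -90 (w(b) = -90 + 0 = -90)
(-45809 + w(9))/(7487 + 20843) = (-45809 - 90)/(7487 + 20843) = -45899/28330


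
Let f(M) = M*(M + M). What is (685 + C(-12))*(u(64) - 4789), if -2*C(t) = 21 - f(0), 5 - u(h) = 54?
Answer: -3263231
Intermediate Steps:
u(h) = -49 (u(h) = 5 - 1*54 = 5 - 54 = -49)
f(M) = 2*M² (f(M) = M*(2*M) = 2*M²)
C(t) = -21/2 (C(t) = -(21 - 2*0²)/2 = -(21 - 2*0)/2 = -(21 - 1*0)/2 = -(21 + 0)/2 = -½*21 = -21/2)
(685 + C(-12))*(u(64) - 4789) = (685 - 21/2)*(-49 - 4789) = (1349/2)*(-4838) = -3263231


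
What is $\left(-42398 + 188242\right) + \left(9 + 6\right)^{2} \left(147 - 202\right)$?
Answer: $133469$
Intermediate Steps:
$\left(-42398 + 188242\right) + \left(9 + 6\right)^{2} \left(147 - 202\right) = 145844 + 15^{2} \left(-55\right) = 145844 + 225 \left(-55\right) = 145844 - 12375 = 133469$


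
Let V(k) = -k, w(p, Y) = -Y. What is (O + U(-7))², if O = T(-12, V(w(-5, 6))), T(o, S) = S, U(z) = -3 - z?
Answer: 100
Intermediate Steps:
O = 6 (O = -(-1)*6 = -1*(-6) = 6)
(O + U(-7))² = (6 + (-3 - 1*(-7)))² = (6 + (-3 + 7))² = (6 + 4)² = 10² = 100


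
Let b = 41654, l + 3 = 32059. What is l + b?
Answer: 73710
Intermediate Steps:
l = 32056 (l = -3 + 32059 = 32056)
l + b = 32056 + 41654 = 73710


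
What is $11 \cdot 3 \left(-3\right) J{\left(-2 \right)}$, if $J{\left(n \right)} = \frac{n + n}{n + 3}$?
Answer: $396$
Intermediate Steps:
$J{\left(n \right)} = \frac{2 n}{3 + n}$
$11 \cdot 3 \left(-3\right) J{\left(-2 \right)} = 11 \cdot 3 \left(-3\right) 2 \left(-2\right) \frac{1}{3 - 2} = 11 \left(-9\right) 2 \left(-2\right) 1^{-1} = - 99 \cdot 2 \left(-2\right) 1 = \left(-99\right) \left(-4\right) = 396$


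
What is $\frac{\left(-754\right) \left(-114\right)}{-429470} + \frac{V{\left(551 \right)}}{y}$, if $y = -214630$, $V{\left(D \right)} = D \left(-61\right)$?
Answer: $- \frac{401382011}{9217714610} \approx -0.043545$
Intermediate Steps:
$V{\left(D \right)} = - 61 D$
$\frac{\left(-754\right) \left(-114\right)}{-429470} + \frac{V{\left(551 \right)}}{y} = \frac{\left(-754\right) \left(-114\right)}{-429470} + \frac{\left(-61\right) 551}{-214630} = 85956 \left(- \frac{1}{429470}\right) - - \frac{33611}{214630} = - \frac{42978}{214735} + \frac{33611}{214630} = - \frac{401382011}{9217714610}$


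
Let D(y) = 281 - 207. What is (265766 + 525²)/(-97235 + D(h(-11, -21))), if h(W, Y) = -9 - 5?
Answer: -541391/97161 ≈ -5.5721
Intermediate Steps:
h(W, Y) = -14
D(y) = 74
(265766 + 525²)/(-97235 + D(h(-11, -21))) = (265766 + 525²)/(-97235 + 74) = (265766 + 275625)/(-97161) = 541391*(-1/97161) = -541391/97161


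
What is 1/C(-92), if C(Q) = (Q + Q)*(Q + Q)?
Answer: 1/33856 ≈ 2.9537e-5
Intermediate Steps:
C(Q) = 4*Q² (C(Q) = (2*Q)*(2*Q) = 4*Q²)
1/C(-92) = 1/(4*(-92)²) = 1/(4*8464) = 1/33856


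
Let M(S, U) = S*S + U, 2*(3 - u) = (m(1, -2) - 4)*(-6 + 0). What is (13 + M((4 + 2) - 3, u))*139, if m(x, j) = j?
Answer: 973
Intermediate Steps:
u = -15 (u = 3 - (-2 - 4)*(-6 + 0)/2 = 3 - (-3)*(-6) = 3 - 1/2*36 = 3 - 18 = -15)
M(S, U) = U + S**2 (M(S, U) = S**2 + U = U + S**2)
(13 + M((4 + 2) - 3, u))*139 = (13 + (-15 + ((4 + 2) - 3)**2))*139 = (13 + (-15 + (6 - 3)**2))*139 = (13 + (-15 + 3**2))*139 = (13 + (-15 + 9))*139 = (13 - 6)*139 = 7*139 = 973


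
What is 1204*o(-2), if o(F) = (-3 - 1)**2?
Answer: 19264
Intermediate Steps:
o(F) = 16 (o(F) = (-4)**2 = 16)
1204*o(-2) = 1204*16 = 19264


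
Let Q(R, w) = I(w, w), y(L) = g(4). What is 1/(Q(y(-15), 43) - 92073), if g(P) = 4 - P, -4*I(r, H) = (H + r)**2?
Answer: -1/93922 ≈ -1.0647e-5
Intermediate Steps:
I(r, H) = -(H + r)**2/4
y(L) = 0 (y(L) = 4 - 1*4 = 4 - 4 = 0)
Q(R, w) = -w**2 (Q(R, w) = -(w + w)**2/4 = -4*w**2/4 = -w**2)
1/(Q(y(-15), 43) - 92073) = 1/(-1*43**2 - 92073) = 1/(-1*1849 - 92073) = 1/(-1849 - 92073) = 1/(-93922) = -1/93922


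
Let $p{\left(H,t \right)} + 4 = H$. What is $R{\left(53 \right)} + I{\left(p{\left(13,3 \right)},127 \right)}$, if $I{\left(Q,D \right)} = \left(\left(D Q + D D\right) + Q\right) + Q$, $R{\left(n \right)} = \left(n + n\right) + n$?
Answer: $17449$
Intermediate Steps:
$p{\left(H,t \right)} = -4 + H$
$R{\left(n \right)} = 3 n$ ($R{\left(n \right)} = 2 n + n = 3 n$)
$I{\left(Q,D \right)} = D^{2} + 2 Q + D Q$ ($I{\left(Q,D \right)} = \left(\left(D Q + D^{2}\right) + Q\right) + Q = \left(\left(D^{2} + D Q\right) + Q\right) + Q = \left(Q + D^{2} + D Q\right) + Q = D^{2} + 2 Q + D Q$)
$R{\left(53 \right)} + I{\left(p{\left(13,3 \right)},127 \right)} = 3 \cdot 53 + \left(127^{2} + 2 \left(-4 + 13\right) + 127 \left(-4 + 13\right)\right) = 159 + \left(16129 + 2 \cdot 9 + 127 \cdot 9\right) = 159 + \left(16129 + 18 + 1143\right) = 159 + 17290 = 17449$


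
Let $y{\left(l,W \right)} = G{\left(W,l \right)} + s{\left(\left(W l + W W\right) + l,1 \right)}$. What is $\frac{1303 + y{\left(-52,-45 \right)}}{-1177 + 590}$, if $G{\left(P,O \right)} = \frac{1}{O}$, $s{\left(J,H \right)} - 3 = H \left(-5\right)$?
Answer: $- \frac{67651}{30524} \approx -2.2163$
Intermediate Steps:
$s{\left(J,H \right)} = 3 - 5 H$ ($s{\left(J,H \right)} = 3 + H \left(-5\right) = 3 - 5 H$)
$y{\left(l,W \right)} = -2 + \frac{1}{l}$ ($y{\left(l,W \right)} = \frac{1}{l} + \left(3 - 5\right) = \frac{1}{l} - 2 = -2 + \frac{1}{l}$)
$\frac{1303 + y{\left(-52,-45 \right)}}{-1177 + 590} = \frac{1303 - \left(2 - \frac{1}{-52}\right)}{-1177 + 590} = \frac{1303 - \frac{105}{52}}{-587} = \left(1303 - \frac{105}{52}\right) \left(- \frac{1}{587}\right) = \frac{67651}{52} \left(- \frac{1}{587}\right) = - \frac{67651}{30524}$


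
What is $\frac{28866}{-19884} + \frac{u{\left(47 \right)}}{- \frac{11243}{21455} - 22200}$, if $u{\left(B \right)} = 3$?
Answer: $- \frac{2291751506683}{1578498773302} \approx -1.4519$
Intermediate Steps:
$\frac{28866}{-19884} + \frac{u{\left(47 \right)}}{- \frac{11243}{21455} - 22200} = \frac{28866}{-19884} + \frac{3}{- \frac{11243}{21455} - 22200} = 28866 \left(- \frac{1}{19884}\right) + \frac{3}{\left(-11243\right) \frac{1}{21455} - 22200} = - \frac{4811}{3314} + \frac{3}{- \frac{11243}{21455} - 22200} = - \frac{4811}{3314} + \frac{3}{- \frac{476312243}{21455}} = - \frac{4811}{3314} + 3 \left(- \frac{21455}{476312243}\right) = - \frac{4811}{3314} - \frac{64365}{476312243} = - \frac{2291751506683}{1578498773302}$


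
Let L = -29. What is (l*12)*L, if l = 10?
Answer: -3480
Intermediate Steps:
(l*12)*L = (10*12)*(-29) = 120*(-29) = -3480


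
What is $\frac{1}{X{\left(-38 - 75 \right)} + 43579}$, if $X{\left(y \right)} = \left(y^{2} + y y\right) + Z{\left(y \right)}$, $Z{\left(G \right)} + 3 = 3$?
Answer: $\frac{1}{69117} \approx 1.4468 \cdot 10^{-5}$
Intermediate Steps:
$Z{\left(G \right)} = 0$ ($Z{\left(G \right)} = -3 + 3 = 0$)
$X{\left(y \right)} = 2 y^{2}$ ($X{\left(y \right)} = \left(y^{2} + y y\right) + 0 = \left(y^{2} + y^{2}\right) + 0 = 2 y^{2} + 0 = 2 y^{2}$)
$\frac{1}{X{\left(-38 - 75 \right)} + 43579} = \frac{1}{2 \left(-38 - 75\right)^{2} + 43579} = \frac{1}{2 \left(-113\right)^{2} + 43579} = \frac{1}{2 \cdot 12769 + 43579} = \frac{1}{25538 + 43579} = \frac{1}{69117}$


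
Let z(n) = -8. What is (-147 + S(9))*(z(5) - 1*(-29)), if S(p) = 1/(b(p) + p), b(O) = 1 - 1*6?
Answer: -12327/4 ≈ -3081.8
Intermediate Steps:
b(O) = -5 (b(O) = 1 - 6 = -5)
S(p) = 1/(-5 + p)
(-147 + S(9))*(z(5) - 1*(-29)) = (-147 + 1/(-5 + 9))*(-8 - 1*(-29)) = (-147 + 1/4)*(-8 + 29) = (-147 + ¼)*21 = -587/4*21 = -12327/4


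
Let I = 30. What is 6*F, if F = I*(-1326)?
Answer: -238680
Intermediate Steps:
F = -39780 (F = 30*(-1326) = -39780)
6*F = 6*(-39780) = -238680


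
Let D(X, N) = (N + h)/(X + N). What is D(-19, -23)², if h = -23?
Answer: 529/441 ≈ 1.1995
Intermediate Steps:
D(X, N) = (-23 + N)/(N + X) (D(X, N) = (N - 23)/(X + N) = (-23 + N)/(N + X))
D(-19, -23)² = ((-23 - 23)/(-23 - 19))² = (-46/(-42))² = (-1/42*(-46))² = (23/21)² = 529/441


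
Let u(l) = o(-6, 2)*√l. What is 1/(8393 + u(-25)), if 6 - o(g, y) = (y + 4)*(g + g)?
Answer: 8393/70594549 - 390*I/70594549 ≈ 0.00011889 - 5.5245e-6*I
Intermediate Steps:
o(g, y) = 6 - 2*g*(4 + y) (o(g, y) = 6 - (y + 4)*(g + g) = 6 - (4 + y)*2*g = 6 - 2*g*(4 + y))
u(l) = 78*√l (u(l) = (6 - 8*(-6) - 2*(-6)*2)*√l = (6 + 48 + 24)*√l = 78*√l)
1/(8393 + u(-25)) = 1/(8393 + 78*√(-25)) = 1/(8393 + 78*(5*I)) = 1/(8393 + 390*I) = (8393 - 390*I)/70594549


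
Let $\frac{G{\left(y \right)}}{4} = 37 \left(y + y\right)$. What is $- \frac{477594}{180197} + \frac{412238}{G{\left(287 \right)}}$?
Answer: $\frac{16855742699}{7654047772} \approx 2.2022$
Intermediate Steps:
$G{\left(y \right)} = 296 y$ ($G{\left(y \right)} = 4 \cdot 37 \left(y + y\right) = 4 \cdot 37 \cdot 2 y = 4 \cdot 74 y = 296 y$)
$- \frac{477594}{180197} + \frac{412238}{G{\left(287 \right)}} = - \frac{477594}{180197} + \frac{412238}{296 \cdot 287} = \left(-477594\right) \frac{1}{180197} + \frac{412238}{84952} = - \frac{477594}{180197} + 412238 \cdot \frac{1}{84952} = - \frac{477594}{180197} + \frac{206119}{42476} = \frac{16855742699}{7654047772}$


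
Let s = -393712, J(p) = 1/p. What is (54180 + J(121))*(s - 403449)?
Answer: -5226012937741/121 ≈ -4.3190e+10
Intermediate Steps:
(54180 + J(121))*(s - 403449) = (54180 + 1/121)*(-393712 - 403449) = (54180 + 1/121)*(-797161) = (6555781/121)*(-797161) = -5226012937741/121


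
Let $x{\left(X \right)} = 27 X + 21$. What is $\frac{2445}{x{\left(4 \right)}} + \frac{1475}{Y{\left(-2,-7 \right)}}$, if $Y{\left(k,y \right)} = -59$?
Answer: $- \frac{260}{43} \approx -6.0465$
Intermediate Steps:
$x{\left(X \right)} = 21 + 27 X$
$\frac{2445}{x{\left(4 \right)}} + \frac{1475}{Y{\left(-2,-7 \right)}} = \frac{2445}{21 + 27 \cdot 4} + \frac{1475}{-59} = \frac{2445}{21 + 108} + 1475 \left(- \frac{1}{59}\right) = \frac{2445}{129} - 25 = 2445 \cdot \frac{1}{129} - 25 = \frac{815}{43} - 25 = - \frac{260}{43}$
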